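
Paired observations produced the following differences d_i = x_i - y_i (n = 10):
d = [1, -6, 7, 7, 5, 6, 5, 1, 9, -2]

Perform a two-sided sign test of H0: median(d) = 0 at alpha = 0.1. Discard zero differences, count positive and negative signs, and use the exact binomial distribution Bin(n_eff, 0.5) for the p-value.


Step 1: Discard zero differences. Original n = 10; n_eff = number of nonzero differences = 10.
Nonzero differences (with sign): +1, -6, +7, +7, +5, +6, +5, +1, +9, -2
Step 2: Count signs: positive = 8, negative = 2.
Step 3: Under H0: P(positive) = 0.5, so the number of positives S ~ Bin(10, 0.5).
Step 4: Two-sided exact p-value = sum of Bin(10,0.5) probabilities at or below the observed probability = 0.109375.
Step 5: alpha = 0.1. fail to reject H0.

n_eff = 10, pos = 8, neg = 2, p = 0.109375, fail to reject H0.


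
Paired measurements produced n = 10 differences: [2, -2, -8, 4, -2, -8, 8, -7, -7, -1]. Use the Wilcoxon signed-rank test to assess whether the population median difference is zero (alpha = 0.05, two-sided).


Step 1: Drop any zero differences (none here) and take |d_i|.
|d| = [2, 2, 8, 4, 2, 8, 8, 7, 7, 1]
Step 2: Midrank |d_i| (ties get averaged ranks).
ranks: |2|->3, |2|->3, |8|->9, |4|->5, |2|->3, |8|->9, |8|->9, |7|->6.5, |7|->6.5, |1|->1
Step 3: Attach original signs; sum ranks with positive sign and with negative sign.
W+ = 3 + 5 + 9 = 17
W- = 3 + 9 + 3 + 9 + 6.5 + 6.5 + 1 = 38
(Check: W+ + W- = 55 should equal n(n+1)/2 = 55.)
Step 4: Test statistic W = min(W+, W-) = 17.
Step 5: Ties in |d|, so use the tie-corrected normal approximation.
        E[W] = n(n+1)/4 = 10*11/4 = 27.5.
        Tie groups: |d|=2 (t=3), |d|=7 (t=2), |d|=8 (t=3); sum(t^3 - t) = 54.
        Var[W] = n(n+1)(2n+1)/24 - sum(t^3-t)/48 = 2310/24 - 54/48 = 95.125.
        z = (W - E[W]) / sqrt(Var[W]) = (17 - 27.5) / 9.7532 = -1.0766.
        Two-sided p = 2*Phi(z) = 0.281673.
Step 6: alpha = 0.05. fail to reject H0.

W+ = 17, W- = 38, W = min = 17, p = 0.281673, fail to reject H0.


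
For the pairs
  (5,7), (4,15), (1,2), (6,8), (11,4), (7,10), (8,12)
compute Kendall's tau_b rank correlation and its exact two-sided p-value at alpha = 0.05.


Step 1: Enumerate the 21 unordered pairs (i,j) with i<j and classify each by sign(x_j-x_i) * sign(y_j-y_i).
  (1,2):dx=-1,dy=+8->D; (1,3):dx=-4,dy=-5->C; (1,4):dx=+1,dy=+1->C; (1,5):dx=+6,dy=-3->D
  (1,6):dx=+2,dy=+3->C; (1,7):dx=+3,dy=+5->C; (2,3):dx=-3,dy=-13->C; (2,4):dx=+2,dy=-7->D
  (2,5):dx=+7,dy=-11->D; (2,6):dx=+3,dy=-5->D; (2,7):dx=+4,dy=-3->D; (3,4):dx=+5,dy=+6->C
  (3,5):dx=+10,dy=+2->C; (3,6):dx=+6,dy=+8->C; (3,7):dx=+7,dy=+10->C; (4,5):dx=+5,dy=-4->D
  (4,6):dx=+1,dy=+2->C; (4,7):dx=+2,dy=+4->C; (5,6):dx=-4,dy=+6->D; (5,7):dx=-3,dy=+8->D
  (6,7):dx=+1,dy=+2->C
Step 2: C = 12, D = 9, total pairs = 21.
Step 3: tau = (C - D)/(n(n-1)/2) = (12 - 9)/21 = 0.142857.
Step 4: Exact two-sided p-value (enumerate n! = 5040 permutations of y under H0): p = 0.772619.
Step 5: alpha = 0.05. fail to reject H0.

tau_b = 0.1429 (C=12, D=9), p = 0.772619, fail to reject H0.


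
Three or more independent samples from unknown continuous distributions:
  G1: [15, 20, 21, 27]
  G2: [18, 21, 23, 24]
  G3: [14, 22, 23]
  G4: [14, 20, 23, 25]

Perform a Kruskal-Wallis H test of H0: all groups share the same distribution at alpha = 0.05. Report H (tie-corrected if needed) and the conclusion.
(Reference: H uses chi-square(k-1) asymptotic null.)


Step 1: Combine all N = 15 observations and assign midranks.
sorted (value, group, rank): (14,G3,1.5), (14,G4,1.5), (15,G1,3), (18,G2,4), (20,G1,5.5), (20,G4,5.5), (21,G1,7.5), (21,G2,7.5), (22,G3,9), (23,G2,11), (23,G3,11), (23,G4,11), (24,G2,13), (25,G4,14), (27,G1,15)
Step 2: Sum ranks within each group.
R_1 = 31 (n_1 = 4)
R_2 = 35.5 (n_2 = 4)
R_3 = 21.5 (n_3 = 3)
R_4 = 32 (n_4 = 4)
Step 3: H = 12/(N(N+1)) * sum(R_i^2/n_i) - 3(N+1)
     = 12/(15*16) * (31^2/4 + 35.5^2/4 + 21.5^2/3 + 32^2/4) - 3*16
     = 0.050000 * 965.396 - 48
     = 0.269792.
Step 4: Ties present; correction factor C = 1 - 42/(15^3 - 15) = 0.987500. Corrected H = 0.269792 / 0.987500 = 0.273207.
Step 5: Under H0, H ~ chi^2(3); p-value = 0.964986.
Step 6: alpha = 0.05. fail to reject H0.

H = 0.2732, df = 3, p = 0.964986, fail to reject H0.


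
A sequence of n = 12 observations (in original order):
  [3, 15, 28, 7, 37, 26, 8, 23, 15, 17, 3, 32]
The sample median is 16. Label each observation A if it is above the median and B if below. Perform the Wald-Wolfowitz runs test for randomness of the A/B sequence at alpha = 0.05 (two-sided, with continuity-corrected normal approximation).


Step 1: Compute median = 16; label A = above, B = below.
Labels in order: BBABAABABABA  (n_A = 6, n_B = 6)
Step 2: Count runs R = 10.
Step 3: Under H0 (random ordering), E[R] = 2*n_A*n_B/(n_A+n_B) + 1 = 2*6*6/12 + 1 = 7.0000.
        Var[R] = 2*n_A*n_B*(2*n_A*n_B - n_A - n_B) / ((n_A+n_B)^2 * (n_A+n_B-1)) = 4320/1584 = 2.7273.
        SD[R] = 1.6514.
Step 4: Continuity-corrected z = (R - 0.5 - E[R]) / SD[R] = (10 - 0.5 - 7.0000) / 1.6514 = 1.5138.
Step 5: Two-sided p-value via normal approximation = 2*(1 - Phi(|z|)) = 0.130070.
Step 6: alpha = 0.05. fail to reject H0.

R = 10, z = 1.5138, p = 0.130070, fail to reject H0.


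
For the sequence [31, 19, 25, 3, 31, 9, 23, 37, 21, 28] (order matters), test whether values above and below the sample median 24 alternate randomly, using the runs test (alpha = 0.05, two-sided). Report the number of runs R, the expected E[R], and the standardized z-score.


Step 1: Compute median = 24; label A = above, B = below.
Labels in order: ABABABBABA  (n_A = 5, n_B = 5)
Step 2: Count runs R = 9.
Step 3: Under H0 (random ordering), E[R] = 2*n_A*n_B/(n_A+n_B) + 1 = 2*5*5/10 + 1 = 6.0000.
        Var[R] = 2*n_A*n_B*(2*n_A*n_B - n_A - n_B) / ((n_A+n_B)^2 * (n_A+n_B-1)) = 2000/900 = 2.2222.
        SD[R] = 1.4907.
Step 4: Continuity-corrected z = (R - 0.5 - E[R]) / SD[R] = (9 - 0.5 - 6.0000) / 1.4907 = 1.6771.
Step 5: Two-sided p-value via normal approximation = 2*(1 - Phi(|z|)) = 0.093533.
Step 6: alpha = 0.05. fail to reject H0.

R = 9, z = 1.6771, p = 0.093533, fail to reject H0.


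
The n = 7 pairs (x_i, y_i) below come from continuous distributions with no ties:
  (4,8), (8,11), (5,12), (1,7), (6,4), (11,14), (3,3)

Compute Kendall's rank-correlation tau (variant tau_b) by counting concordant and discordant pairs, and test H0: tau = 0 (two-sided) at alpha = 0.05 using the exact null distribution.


Step 1: Enumerate the 21 unordered pairs (i,j) with i<j and classify each by sign(x_j-x_i) * sign(y_j-y_i).
  (1,2):dx=+4,dy=+3->C; (1,3):dx=+1,dy=+4->C; (1,4):dx=-3,dy=-1->C; (1,5):dx=+2,dy=-4->D
  (1,6):dx=+7,dy=+6->C; (1,7):dx=-1,dy=-5->C; (2,3):dx=-3,dy=+1->D; (2,4):dx=-7,dy=-4->C
  (2,5):dx=-2,dy=-7->C; (2,6):dx=+3,dy=+3->C; (2,7):dx=-5,dy=-8->C; (3,4):dx=-4,dy=-5->C
  (3,5):dx=+1,dy=-8->D; (3,6):dx=+6,dy=+2->C; (3,7):dx=-2,dy=-9->C; (4,5):dx=+5,dy=-3->D
  (4,6):dx=+10,dy=+7->C; (4,7):dx=+2,dy=-4->D; (5,6):dx=+5,dy=+10->C; (5,7):dx=-3,dy=-1->C
  (6,7):dx=-8,dy=-11->C
Step 2: C = 16, D = 5, total pairs = 21.
Step 3: tau = (C - D)/(n(n-1)/2) = (16 - 5)/21 = 0.523810.
Step 4: Exact two-sided p-value (enumerate n! = 5040 permutations of y under H0): p = 0.136111.
Step 5: alpha = 0.05. fail to reject H0.

tau_b = 0.5238 (C=16, D=5), p = 0.136111, fail to reject H0.


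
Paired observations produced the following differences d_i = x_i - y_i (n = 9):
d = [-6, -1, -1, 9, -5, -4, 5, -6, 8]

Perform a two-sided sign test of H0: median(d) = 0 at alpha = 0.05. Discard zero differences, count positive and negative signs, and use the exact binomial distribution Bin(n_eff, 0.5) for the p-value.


Step 1: Discard zero differences. Original n = 9; n_eff = number of nonzero differences = 9.
Nonzero differences (with sign): -6, -1, -1, +9, -5, -4, +5, -6, +8
Step 2: Count signs: positive = 3, negative = 6.
Step 3: Under H0: P(positive) = 0.5, so the number of positives S ~ Bin(9, 0.5).
Step 4: Two-sided exact p-value = sum of Bin(9,0.5) probabilities at or below the observed probability = 0.507812.
Step 5: alpha = 0.05. fail to reject H0.

n_eff = 9, pos = 3, neg = 6, p = 0.507812, fail to reject H0.


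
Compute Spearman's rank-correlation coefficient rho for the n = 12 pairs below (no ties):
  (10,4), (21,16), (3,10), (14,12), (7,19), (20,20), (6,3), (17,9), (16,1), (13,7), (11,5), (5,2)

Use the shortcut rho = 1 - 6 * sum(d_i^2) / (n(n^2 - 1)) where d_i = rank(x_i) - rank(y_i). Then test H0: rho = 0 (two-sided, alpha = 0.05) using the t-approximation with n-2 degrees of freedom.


Step 1: Rank x and y separately (midranks; no ties here).
rank(x): 10->5, 21->12, 3->1, 14->8, 7->4, 20->11, 6->3, 17->10, 16->9, 13->7, 11->6, 5->2
rank(y): 4->4, 16->10, 10->8, 12->9, 19->11, 20->12, 3->3, 9->7, 1->1, 7->6, 5->5, 2->2
Step 2: d_i = R_x(i) - R_y(i); compute d_i^2.
  (5-4)^2=1, (12-10)^2=4, (1-8)^2=49, (8-9)^2=1, (4-11)^2=49, (11-12)^2=1, (3-3)^2=0, (10-7)^2=9, (9-1)^2=64, (7-6)^2=1, (6-5)^2=1, (2-2)^2=0
sum(d^2) = 180.
Step 3: rho = 1 - 6*180 / (12*(12^2 - 1)) = 1 - 1080/1716 = 0.370629.
Step 4: Under H0, t = rho * sqrt((n-2)/(1-rho^2)) = 1.2619 ~ t(10).
Step 5: Two-sided p-value from the t-distribution with 10 df = 0.235621.
Step 6: alpha = 0.05. fail to reject H0.

rho = 0.3706, p = 0.235621, fail to reject H0 at alpha = 0.05.


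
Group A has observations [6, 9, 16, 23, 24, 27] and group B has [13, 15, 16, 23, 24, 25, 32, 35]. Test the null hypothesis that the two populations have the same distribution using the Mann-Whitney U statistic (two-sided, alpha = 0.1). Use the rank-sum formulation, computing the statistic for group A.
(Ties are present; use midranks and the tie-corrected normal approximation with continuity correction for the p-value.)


Step 1: Combine and sort all 14 observations; assign midranks.
sorted (value, group): (6,X), (9,X), (13,Y), (15,Y), (16,X), (16,Y), (23,X), (23,Y), (24,X), (24,Y), (25,Y), (27,X), (32,Y), (35,Y)
ranks: 6->1, 9->2, 13->3, 15->4, 16->5.5, 16->5.5, 23->7.5, 23->7.5, 24->9.5, 24->9.5, 25->11, 27->12, 32->13, 35->14
Step 2: Rank sum for X: R1 = 1 + 2 + 5.5 + 7.5 + 9.5 + 12 = 37.5.
Step 3: U_X = R1 - n1(n1+1)/2 = 37.5 - 6*7/2 = 37.5 - 21 = 16.5.
       U_Y = n1*n2 - U_X = 48 - 16.5 = 31.5.
Step 4: Ties are present, so use the tie-corrected normal approximation (with continuity correction) for the p-value.
Step 5: p-value = 0.364571; compare to alpha = 0.1. fail to reject H0.

U_X = 16.5, p = 0.364571, fail to reject H0 at alpha = 0.1.


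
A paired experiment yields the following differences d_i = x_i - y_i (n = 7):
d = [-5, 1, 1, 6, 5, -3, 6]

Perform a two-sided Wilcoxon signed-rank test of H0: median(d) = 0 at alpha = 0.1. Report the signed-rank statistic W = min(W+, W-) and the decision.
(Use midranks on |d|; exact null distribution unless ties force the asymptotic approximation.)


Step 1: Drop any zero differences (none here) and take |d_i|.
|d| = [5, 1, 1, 6, 5, 3, 6]
Step 2: Midrank |d_i| (ties get averaged ranks).
ranks: |5|->4.5, |1|->1.5, |1|->1.5, |6|->6.5, |5|->4.5, |3|->3, |6|->6.5
Step 3: Attach original signs; sum ranks with positive sign and with negative sign.
W+ = 1.5 + 1.5 + 6.5 + 4.5 + 6.5 = 20.5
W- = 4.5 + 3 = 7.5
(Check: W+ + W- = 28 should equal n(n+1)/2 = 28.)
Step 4: Test statistic W = min(W+, W-) = 7.5.
Step 5: Ties in |d|, so use the tie-corrected normal approximation.
        E[W] = n(n+1)/4 = 7*8/4 = 14.
        Tie groups: |d|=1 (t=2), |d|=5 (t=2), |d|=6 (t=2); sum(t^3 - t) = 18.
        Var[W] = n(n+1)(2n+1)/24 - sum(t^3-t)/48 = 840/24 - 18/48 = 34.625.
        z = (W - E[W]) / sqrt(Var[W]) = (7.5 - 14) / 5.8843 = -1.1046.
        Two-sided p = 2*Phi(z) = 0.269318.
Step 6: alpha = 0.1. fail to reject H0.

W+ = 20.5, W- = 7.5, W = min = 7.5, p = 0.269318, fail to reject H0.


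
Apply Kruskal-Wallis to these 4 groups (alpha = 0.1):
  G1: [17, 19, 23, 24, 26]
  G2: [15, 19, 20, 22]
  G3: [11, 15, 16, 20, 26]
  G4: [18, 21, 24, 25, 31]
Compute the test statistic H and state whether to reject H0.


Step 1: Combine all N = 19 observations and assign midranks.
sorted (value, group, rank): (11,G3,1), (15,G2,2.5), (15,G3,2.5), (16,G3,4), (17,G1,5), (18,G4,6), (19,G1,7.5), (19,G2,7.5), (20,G2,9.5), (20,G3,9.5), (21,G4,11), (22,G2,12), (23,G1,13), (24,G1,14.5), (24,G4,14.5), (25,G4,16), (26,G1,17.5), (26,G3,17.5), (31,G4,19)
Step 2: Sum ranks within each group.
R_1 = 57.5 (n_1 = 5)
R_2 = 31.5 (n_2 = 4)
R_3 = 34.5 (n_3 = 5)
R_4 = 66.5 (n_4 = 5)
Step 3: H = 12/(N(N+1)) * sum(R_i^2/n_i) - 3(N+1)
     = 12/(19*20) * (57.5^2/5 + 31.5^2/4 + 34.5^2/5 + 66.5^2/5) - 3*20
     = 0.031579 * 2031.81 - 60
     = 4.162500.
Step 4: Ties present; correction factor C = 1 - 30/(19^3 - 19) = 0.995614. Corrected H = 4.162500 / 0.995614 = 4.180837.
Step 5: Under H0, H ~ chi^2(3); p-value = 0.242587.
Step 6: alpha = 0.1. fail to reject H0.

H = 4.1808, df = 3, p = 0.242587, fail to reject H0.


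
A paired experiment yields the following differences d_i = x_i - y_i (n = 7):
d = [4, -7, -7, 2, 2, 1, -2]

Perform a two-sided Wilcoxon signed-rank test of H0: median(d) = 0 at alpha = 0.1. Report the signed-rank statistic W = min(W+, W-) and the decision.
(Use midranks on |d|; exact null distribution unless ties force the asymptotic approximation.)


Step 1: Drop any zero differences (none here) and take |d_i|.
|d| = [4, 7, 7, 2, 2, 1, 2]
Step 2: Midrank |d_i| (ties get averaged ranks).
ranks: |4|->5, |7|->6.5, |7|->6.5, |2|->3, |2|->3, |1|->1, |2|->3
Step 3: Attach original signs; sum ranks with positive sign and with negative sign.
W+ = 5 + 3 + 3 + 1 = 12
W- = 6.5 + 6.5 + 3 = 16
(Check: W+ + W- = 28 should equal n(n+1)/2 = 28.)
Step 4: Test statistic W = min(W+, W-) = 12.
Step 5: Ties in |d|, so use the tie-corrected normal approximation.
        E[W] = n(n+1)/4 = 7*8/4 = 14.
        Tie groups: |d|=2 (t=3), |d|=7 (t=2); sum(t^3 - t) = 30.
        Var[W] = n(n+1)(2n+1)/24 - sum(t^3-t)/48 = 840/24 - 30/48 = 34.375.
        z = (W - E[W]) / sqrt(Var[W]) = (12 - 14) / 5.8630 = -0.3411.
        Two-sided p = 2*Phi(z) = 0.733012.
Step 6: alpha = 0.1. fail to reject H0.

W+ = 12, W- = 16, W = min = 12, p = 0.733012, fail to reject H0.


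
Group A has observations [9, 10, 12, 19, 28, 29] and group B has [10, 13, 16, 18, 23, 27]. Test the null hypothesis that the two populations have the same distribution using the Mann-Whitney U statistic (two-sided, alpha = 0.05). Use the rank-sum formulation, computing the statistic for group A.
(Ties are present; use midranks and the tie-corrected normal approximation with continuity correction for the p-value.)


Step 1: Combine and sort all 12 observations; assign midranks.
sorted (value, group): (9,X), (10,X), (10,Y), (12,X), (13,Y), (16,Y), (18,Y), (19,X), (23,Y), (27,Y), (28,X), (29,X)
ranks: 9->1, 10->2.5, 10->2.5, 12->4, 13->5, 16->6, 18->7, 19->8, 23->9, 27->10, 28->11, 29->12
Step 2: Rank sum for X: R1 = 1 + 2.5 + 4 + 8 + 11 + 12 = 38.5.
Step 3: U_X = R1 - n1(n1+1)/2 = 38.5 - 6*7/2 = 38.5 - 21 = 17.5.
       U_Y = n1*n2 - U_X = 36 - 17.5 = 18.5.
Step 4: Ties are present, so use the tie-corrected normal approximation (with continuity correction) for the p-value.
Step 5: p-value = 1.000000; compare to alpha = 0.05. fail to reject H0.

U_X = 17.5, p = 1.000000, fail to reject H0 at alpha = 0.05.


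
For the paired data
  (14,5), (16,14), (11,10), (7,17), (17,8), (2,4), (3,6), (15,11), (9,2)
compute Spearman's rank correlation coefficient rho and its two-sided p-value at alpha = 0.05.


Step 1: Rank x and y separately (midranks; no ties here).
rank(x): 14->6, 16->8, 11->5, 7->3, 17->9, 2->1, 3->2, 15->7, 9->4
rank(y): 5->3, 14->8, 10->6, 17->9, 8->5, 4->2, 6->4, 11->7, 2->1
Step 2: d_i = R_x(i) - R_y(i); compute d_i^2.
  (6-3)^2=9, (8-8)^2=0, (5-6)^2=1, (3-9)^2=36, (9-5)^2=16, (1-2)^2=1, (2-4)^2=4, (7-7)^2=0, (4-1)^2=9
sum(d^2) = 76.
Step 3: rho = 1 - 6*76 / (9*(9^2 - 1)) = 1 - 456/720 = 0.366667.
Step 4: Under H0, t = rho * sqrt((n-2)/(1-rho^2)) = 1.0427 ~ t(7).
Step 5: Two-sided p-value from the t-distribution with 7 df = 0.331740.
Step 6: alpha = 0.05. fail to reject H0.

rho = 0.3667, p = 0.331740, fail to reject H0 at alpha = 0.05.


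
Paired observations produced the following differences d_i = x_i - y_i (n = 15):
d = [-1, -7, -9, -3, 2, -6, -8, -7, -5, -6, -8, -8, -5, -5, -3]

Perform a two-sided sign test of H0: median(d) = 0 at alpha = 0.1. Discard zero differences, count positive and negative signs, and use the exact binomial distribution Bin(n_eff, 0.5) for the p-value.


Step 1: Discard zero differences. Original n = 15; n_eff = number of nonzero differences = 15.
Nonzero differences (with sign): -1, -7, -9, -3, +2, -6, -8, -7, -5, -6, -8, -8, -5, -5, -3
Step 2: Count signs: positive = 1, negative = 14.
Step 3: Under H0: P(positive) = 0.5, so the number of positives S ~ Bin(15, 0.5).
Step 4: Two-sided exact p-value = sum of Bin(15,0.5) probabilities at or below the observed probability = 0.000977.
Step 5: alpha = 0.1. reject H0.

n_eff = 15, pos = 1, neg = 14, p = 0.000977, reject H0.


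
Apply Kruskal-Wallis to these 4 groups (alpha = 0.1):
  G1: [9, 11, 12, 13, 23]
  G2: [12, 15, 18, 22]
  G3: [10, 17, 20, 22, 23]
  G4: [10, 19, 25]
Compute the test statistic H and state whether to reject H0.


Step 1: Combine all N = 17 observations and assign midranks.
sorted (value, group, rank): (9,G1,1), (10,G3,2.5), (10,G4,2.5), (11,G1,4), (12,G1,5.5), (12,G2,5.5), (13,G1,7), (15,G2,8), (17,G3,9), (18,G2,10), (19,G4,11), (20,G3,12), (22,G2,13.5), (22,G3,13.5), (23,G1,15.5), (23,G3,15.5), (25,G4,17)
Step 2: Sum ranks within each group.
R_1 = 33 (n_1 = 5)
R_2 = 37 (n_2 = 4)
R_3 = 52.5 (n_3 = 5)
R_4 = 30.5 (n_4 = 3)
Step 3: H = 12/(N(N+1)) * sum(R_i^2/n_i) - 3(N+1)
     = 12/(17*18) * (33^2/5 + 37^2/4 + 52.5^2/5 + 30.5^2/3) - 3*18
     = 0.039216 * 1421.38 - 54
     = 1.740523.
Step 4: Ties present; correction factor C = 1 - 24/(17^3 - 17) = 0.995098. Corrected H = 1.740523 / 0.995098 = 1.749097.
Step 5: Under H0, H ~ chi^2(3); p-value = 0.626074.
Step 6: alpha = 0.1. fail to reject H0.

H = 1.7491, df = 3, p = 0.626074, fail to reject H0.


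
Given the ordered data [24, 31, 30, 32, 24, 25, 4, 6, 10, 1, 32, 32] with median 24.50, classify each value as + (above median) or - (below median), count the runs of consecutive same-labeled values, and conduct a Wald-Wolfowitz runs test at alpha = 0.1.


Step 1: Compute median = 24.50; label A = above, B = below.
Labels in order: BAAABABBBBAA  (n_A = 6, n_B = 6)
Step 2: Count runs R = 6.
Step 3: Under H0 (random ordering), E[R] = 2*n_A*n_B/(n_A+n_B) + 1 = 2*6*6/12 + 1 = 7.0000.
        Var[R] = 2*n_A*n_B*(2*n_A*n_B - n_A - n_B) / ((n_A+n_B)^2 * (n_A+n_B-1)) = 4320/1584 = 2.7273.
        SD[R] = 1.6514.
Step 4: Continuity-corrected z = (R + 0.5 - E[R]) / SD[R] = (6 + 0.5 - 7.0000) / 1.6514 = -0.3028.
Step 5: Two-sided p-value via normal approximation = 2*(1 - Phi(|z|)) = 0.762069.
Step 6: alpha = 0.1. fail to reject H0.

R = 6, z = -0.3028, p = 0.762069, fail to reject H0.


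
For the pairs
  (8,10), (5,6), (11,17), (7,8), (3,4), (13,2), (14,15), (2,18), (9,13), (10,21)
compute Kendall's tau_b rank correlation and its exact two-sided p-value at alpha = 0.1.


Step 1: Enumerate the 45 unordered pairs (i,j) with i<j and classify each by sign(x_j-x_i) * sign(y_j-y_i).
  (1,2):dx=-3,dy=-4->C; (1,3):dx=+3,dy=+7->C; (1,4):dx=-1,dy=-2->C; (1,5):dx=-5,dy=-6->C
  (1,6):dx=+5,dy=-8->D; (1,7):dx=+6,dy=+5->C; (1,8):dx=-6,dy=+8->D; (1,9):dx=+1,dy=+3->C
  (1,10):dx=+2,dy=+11->C; (2,3):dx=+6,dy=+11->C; (2,4):dx=+2,dy=+2->C; (2,5):dx=-2,dy=-2->C
  (2,6):dx=+8,dy=-4->D; (2,7):dx=+9,dy=+9->C; (2,8):dx=-3,dy=+12->D; (2,9):dx=+4,dy=+7->C
  (2,10):dx=+5,dy=+15->C; (3,4):dx=-4,dy=-9->C; (3,5):dx=-8,dy=-13->C; (3,6):dx=+2,dy=-15->D
  (3,7):dx=+3,dy=-2->D; (3,8):dx=-9,dy=+1->D; (3,9):dx=-2,dy=-4->C; (3,10):dx=-1,dy=+4->D
  (4,5):dx=-4,dy=-4->C; (4,6):dx=+6,dy=-6->D; (4,7):dx=+7,dy=+7->C; (4,8):dx=-5,dy=+10->D
  (4,9):dx=+2,dy=+5->C; (4,10):dx=+3,dy=+13->C; (5,6):dx=+10,dy=-2->D; (5,7):dx=+11,dy=+11->C
  (5,8):dx=-1,dy=+14->D; (5,9):dx=+6,dy=+9->C; (5,10):dx=+7,dy=+17->C; (6,7):dx=+1,dy=+13->C
  (6,8):dx=-11,dy=+16->D; (6,9):dx=-4,dy=+11->D; (6,10):dx=-3,dy=+19->D; (7,8):dx=-12,dy=+3->D
  (7,9):dx=-5,dy=-2->C; (7,10):dx=-4,dy=+6->D; (8,9):dx=+7,dy=-5->D; (8,10):dx=+8,dy=+3->C
  (9,10):dx=+1,dy=+8->C
Step 2: C = 27, D = 18, total pairs = 45.
Step 3: tau = (C - D)/(n(n-1)/2) = (27 - 18)/45 = 0.200000.
Step 4: Exact two-sided p-value (enumerate n! = 3628800 permutations of y under H0): p = 0.484313.
Step 5: alpha = 0.1. fail to reject H0.

tau_b = 0.2000 (C=27, D=18), p = 0.484313, fail to reject H0.


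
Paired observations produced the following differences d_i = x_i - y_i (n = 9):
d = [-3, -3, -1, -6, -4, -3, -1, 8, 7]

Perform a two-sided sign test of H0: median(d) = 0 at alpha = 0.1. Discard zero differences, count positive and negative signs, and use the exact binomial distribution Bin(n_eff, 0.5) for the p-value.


Step 1: Discard zero differences. Original n = 9; n_eff = number of nonzero differences = 9.
Nonzero differences (with sign): -3, -3, -1, -6, -4, -3, -1, +8, +7
Step 2: Count signs: positive = 2, negative = 7.
Step 3: Under H0: P(positive) = 0.5, so the number of positives S ~ Bin(9, 0.5).
Step 4: Two-sided exact p-value = sum of Bin(9,0.5) probabilities at or below the observed probability = 0.179688.
Step 5: alpha = 0.1. fail to reject H0.

n_eff = 9, pos = 2, neg = 7, p = 0.179688, fail to reject H0.


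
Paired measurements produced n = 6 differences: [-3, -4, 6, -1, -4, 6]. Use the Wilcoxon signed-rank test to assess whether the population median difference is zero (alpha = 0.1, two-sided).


Step 1: Drop any zero differences (none here) and take |d_i|.
|d| = [3, 4, 6, 1, 4, 6]
Step 2: Midrank |d_i| (ties get averaged ranks).
ranks: |3|->2, |4|->3.5, |6|->5.5, |1|->1, |4|->3.5, |6|->5.5
Step 3: Attach original signs; sum ranks with positive sign and with negative sign.
W+ = 5.5 + 5.5 = 11
W- = 2 + 3.5 + 1 + 3.5 = 10
(Check: W+ + W- = 21 should equal n(n+1)/2 = 21.)
Step 4: Test statistic W = min(W+, W-) = 10.
Step 5: Ties in |d|, so use the tie-corrected normal approximation.
        E[W] = n(n+1)/4 = 6*7/4 = 10.5.
        Tie groups: |d|=4 (t=2), |d|=6 (t=2); sum(t^3 - t) = 12.
        Var[W] = n(n+1)(2n+1)/24 - sum(t^3-t)/48 = 546/24 - 12/48 = 22.5.
        z = (W - E[W]) / sqrt(Var[W]) = (10 - 10.5) / 4.7434 = -0.1054.
        Two-sided p = 2*Phi(z) = 0.916051.
Step 6: alpha = 0.1. fail to reject H0.

W+ = 11, W- = 10, W = min = 10, p = 0.916051, fail to reject H0.


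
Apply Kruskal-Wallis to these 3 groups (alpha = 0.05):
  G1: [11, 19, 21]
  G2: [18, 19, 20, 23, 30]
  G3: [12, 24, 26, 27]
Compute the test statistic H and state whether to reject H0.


Step 1: Combine all N = 12 observations and assign midranks.
sorted (value, group, rank): (11,G1,1), (12,G3,2), (18,G2,3), (19,G1,4.5), (19,G2,4.5), (20,G2,6), (21,G1,7), (23,G2,8), (24,G3,9), (26,G3,10), (27,G3,11), (30,G2,12)
Step 2: Sum ranks within each group.
R_1 = 12.5 (n_1 = 3)
R_2 = 33.5 (n_2 = 5)
R_3 = 32 (n_3 = 4)
Step 3: H = 12/(N(N+1)) * sum(R_i^2/n_i) - 3(N+1)
     = 12/(12*13) * (12.5^2/3 + 33.5^2/5 + 32^2/4) - 3*13
     = 0.076923 * 532.533 - 39
     = 1.964103.
Step 4: Ties present; correction factor C = 1 - 6/(12^3 - 12) = 0.996503. Corrected H = 1.964103 / 0.996503 = 1.970994.
Step 5: Under H0, H ~ chi^2(2); p-value = 0.373254.
Step 6: alpha = 0.05. fail to reject H0.

H = 1.9710, df = 2, p = 0.373254, fail to reject H0.


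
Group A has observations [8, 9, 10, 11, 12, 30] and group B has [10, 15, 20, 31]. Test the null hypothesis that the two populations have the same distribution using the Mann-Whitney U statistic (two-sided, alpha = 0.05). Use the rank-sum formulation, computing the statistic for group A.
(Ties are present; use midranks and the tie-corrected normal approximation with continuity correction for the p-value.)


Step 1: Combine and sort all 10 observations; assign midranks.
sorted (value, group): (8,X), (9,X), (10,X), (10,Y), (11,X), (12,X), (15,Y), (20,Y), (30,X), (31,Y)
ranks: 8->1, 9->2, 10->3.5, 10->3.5, 11->5, 12->6, 15->7, 20->8, 30->9, 31->10
Step 2: Rank sum for X: R1 = 1 + 2 + 3.5 + 5 + 6 + 9 = 26.5.
Step 3: U_X = R1 - n1(n1+1)/2 = 26.5 - 6*7/2 = 26.5 - 21 = 5.5.
       U_Y = n1*n2 - U_X = 24 - 5.5 = 18.5.
Step 4: Ties are present, so use the tie-corrected normal approximation (with continuity correction) for the p-value.
Step 5: p-value = 0.199458; compare to alpha = 0.05. fail to reject H0.

U_X = 5.5, p = 0.199458, fail to reject H0 at alpha = 0.05.


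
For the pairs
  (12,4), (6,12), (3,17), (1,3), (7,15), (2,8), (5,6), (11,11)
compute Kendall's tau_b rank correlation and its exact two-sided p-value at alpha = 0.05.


Step 1: Enumerate the 28 unordered pairs (i,j) with i<j and classify each by sign(x_j-x_i) * sign(y_j-y_i).
  (1,2):dx=-6,dy=+8->D; (1,3):dx=-9,dy=+13->D; (1,4):dx=-11,dy=-1->C; (1,5):dx=-5,dy=+11->D
  (1,6):dx=-10,dy=+4->D; (1,7):dx=-7,dy=+2->D; (1,8):dx=-1,dy=+7->D; (2,3):dx=-3,dy=+5->D
  (2,4):dx=-5,dy=-9->C; (2,5):dx=+1,dy=+3->C; (2,6):dx=-4,dy=-4->C; (2,7):dx=-1,dy=-6->C
  (2,8):dx=+5,dy=-1->D; (3,4):dx=-2,dy=-14->C; (3,5):dx=+4,dy=-2->D; (3,6):dx=-1,dy=-9->C
  (3,7):dx=+2,dy=-11->D; (3,8):dx=+8,dy=-6->D; (4,5):dx=+6,dy=+12->C; (4,6):dx=+1,dy=+5->C
  (4,7):dx=+4,dy=+3->C; (4,8):dx=+10,dy=+8->C; (5,6):dx=-5,dy=-7->C; (5,7):dx=-2,dy=-9->C
  (5,8):dx=+4,dy=-4->D; (6,7):dx=+3,dy=-2->D; (6,8):dx=+9,dy=+3->C; (7,8):dx=+6,dy=+5->C
Step 2: C = 15, D = 13, total pairs = 28.
Step 3: tau = (C - D)/(n(n-1)/2) = (15 - 13)/28 = 0.071429.
Step 4: Exact two-sided p-value (enumerate n! = 40320 permutations of y under H0): p = 0.904861.
Step 5: alpha = 0.05. fail to reject H0.

tau_b = 0.0714 (C=15, D=13), p = 0.904861, fail to reject H0.


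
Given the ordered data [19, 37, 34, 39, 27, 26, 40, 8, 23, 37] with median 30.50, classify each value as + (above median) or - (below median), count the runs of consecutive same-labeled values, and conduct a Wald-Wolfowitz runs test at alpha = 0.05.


Step 1: Compute median = 30.50; label A = above, B = below.
Labels in order: BAAABBABBA  (n_A = 5, n_B = 5)
Step 2: Count runs R = 6.
Step 3: Under H0 (random ordering), E[R] = 2*n_A*n_B/(n_A+n_B) + 1 = 2*5*5/10 + 1 = 6.0000.
        Var[R] = 2*n_A*n_B*(2*n_A*n_B - n_A - n_B) / ((n_A+n_B)^2 * (n_A+n_B-1)) = 2000/900 = 2.2222.
        SD[R] = 1.4907.
Step 4: R = E[R], so z = 0 with no continuity correction.
Step 5: Two-sided p-value via normal approximation = 2*(1 - Phi(|z|)) = 1.000000.
Step 6: alpha = 0.05. fail to reject H0.

R = 6, z = 0.0000, p = 1.000000, fail to reject H0.


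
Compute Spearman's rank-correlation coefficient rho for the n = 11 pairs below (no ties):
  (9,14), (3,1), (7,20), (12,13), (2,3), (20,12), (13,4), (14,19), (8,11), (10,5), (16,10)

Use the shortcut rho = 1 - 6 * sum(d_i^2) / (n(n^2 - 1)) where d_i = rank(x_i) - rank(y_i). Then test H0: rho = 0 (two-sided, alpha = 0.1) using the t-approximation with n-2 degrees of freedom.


Step 1: Rank x and y separately (midranks; no ties here).
rank(x): 9->5, 3->2, 7->3, 12->7, 2->1, 20->11, 13->8, 14->9, 8->4, 10->6, 16->10
rank(y): 14->9, 1->1, 20->11, 13->8, 3->2, 12->7, 4->3, 19->10, 11->6, 5->4, 10->5
Step 2: d_i = R_x(i) - R_y(i); compute d_i^2.
  (5-9)^2=16, (2-1)^2=1, (3-11)^2=64, (7-8)^2=1, (1-2)^2=1, (11-7)^2=16, (8-3)^2=25, (9-10)^2=1, (4-6)^2=4, (6-4)^2=4, (10-5)^2=25
sum(d^2) = 158.
Step 3: rho = 1 - 6*158 / (11*(11^2 - 1)) = 1 - 948/1320 = 0.281818.
Step 4: Under H0, t = rho * sqrt((n-2)/(1-rho^2)) = 0.8812 ~ t(9).
Step 5: Two-sided p-value from the t-distribution with 9 df = 0.401145.
Step 6: alpha = 0.1. fail to reject H0.

rho = 0.2818, p = 0.401145, fail to reject H0 at alpha = 0.1.


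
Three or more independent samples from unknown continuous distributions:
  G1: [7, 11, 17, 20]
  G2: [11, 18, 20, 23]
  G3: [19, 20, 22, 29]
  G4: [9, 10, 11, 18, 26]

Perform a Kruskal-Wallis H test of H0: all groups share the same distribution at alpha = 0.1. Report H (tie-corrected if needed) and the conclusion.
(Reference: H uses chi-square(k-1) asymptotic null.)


Step 1: Combine all N = 17 observations and assign midranks.
sorted (value, group, rank): (7,G1,1), (9,G4,2), (10,G4,3), (11,G1,5), (11,G2,5), (11,G4,5), (17,G1,7), (18,G2,8.5), (18,G4,8.5), (19,G3,10), (20,G1,12), (20,G2,12), (20,G3,12), (22,G3,14), (23,G2,15), (26,G4,16), (29,G3,17)
Step 2: Sum ranks within each group.
R_1 = 25 (n_1 = 4)
R_2 = 40.5 (n_2 = 4)
R_3 = 53 (n_3 = 4)
R_4 = 34.5 (n_4 = 5)
Step 3: H = 12/(N(N+1)) * sum(R_i^2/n_i) - 3(N+1)
     = 12/(17*18) * (25^2/4 + 40.5^2/4 + 53^2/4 + 34.5^2/5) - 3*18
     = 0.039216 * 1506.61 - 54
     = 5.082843.
Step 4: Ties present; correction factor C = 1 - 54/(17^3 - 17) = 0.988971. Corrected H = 5.082843 / 0.988971 = 5.139529.
Step 5: Under H0, H ~ chi^2(3); p-value = 0.161861.
Step 6: alpha = 0.1. fail to reject H0.

H = 5.1395, df = 3, p = 0.161861, fail to reject H0.


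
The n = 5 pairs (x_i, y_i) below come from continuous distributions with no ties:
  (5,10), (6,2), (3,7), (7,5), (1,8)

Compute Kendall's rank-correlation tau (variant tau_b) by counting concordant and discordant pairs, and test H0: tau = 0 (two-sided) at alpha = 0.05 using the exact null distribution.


Step 1: Enumerate the 10 unordered pairs (i,j) with i<j and classify each by sign(x_j-x_i) * sign(y_j-y_i).
  (1,2):dx=+1,dy=-8->D; (1,3):dx=-2,dy=-3->C; (1,4):dx=+2,dy=-5->D; (1,5):dx=-4,dy=-2->C
  (2,3):dx=-3,dy=+5->D; (2,4):dx=+1,dy=+3->C; (2,5):dx=-5,dy=+6->D; (3,4):dx=+4,dy=-2->D
  (3,5):dx=-2,dy=+1->D; (4,5):dx=-6,dy=+3->D
Step 2: C = 3, D = 7, total pairs = 10.
Step 3: tau = (C - D)/(n(n-1)/2) = (3 - 7)/10 = -0.400000.
Step 4: Exact two-sided p-value (enumerate n! = 120 permutations of y under H0): p = 0.483333.
Step 5: alpha = 0.05. fail to reject H0.

tau_b = -0.4000 (C=3, D=7), p = 0.483333, fail to reject H0.


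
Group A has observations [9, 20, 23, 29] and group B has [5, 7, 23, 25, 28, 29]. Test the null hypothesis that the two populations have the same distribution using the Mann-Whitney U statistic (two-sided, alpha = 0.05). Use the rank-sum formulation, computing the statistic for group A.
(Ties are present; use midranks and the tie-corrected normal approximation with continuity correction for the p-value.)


Step 1: Combine and sort all 10 observations; assign midranks.
sorted (value, group): (5,Y), (7,Y), (9,X), (20,X), (23,X), (23,Y), (25,Y), (28,Y), (29,X), (29,Y)
ranks: 5->1, 7->2, 9->3, 20->4, 23->5.5, 23->5.5, 25->7, 28->8, 29->9.5, 29->9.5
Step 2: Rank sum for X: R1 = 3 + 4 + 5.5 + 9.5 = 22.
Step 3: U_X = R1 - n1(n1+1)/2 = 22 - 4*5/2 = 22 - 10 = 12.
       U_Y = n1*n2 - U_X = 24 - 12 = 12.
Step 4: Ties are present, so use the tie-corrected normal approximation (with continuity correction) for the p-value.
Step 5: p-value = 1.000000; compare to alpha = 0.05. fail to reject H0.

U_X = 12, p = 1.000000, fail to reject H0 at alpha = 0.05.


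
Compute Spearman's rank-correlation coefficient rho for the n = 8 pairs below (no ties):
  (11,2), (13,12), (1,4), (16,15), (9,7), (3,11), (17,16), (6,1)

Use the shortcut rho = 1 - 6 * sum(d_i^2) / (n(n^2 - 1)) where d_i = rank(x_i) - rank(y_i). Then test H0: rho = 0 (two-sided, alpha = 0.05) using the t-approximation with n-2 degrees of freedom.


Step 1: Rank x and y separately (midranks; no ties here).
rank(x): 11->5, 13->6, 1->1, 16->7, 9->4, 3->2, 17->8, 6->3
rank(y): 2->2, 12->6, 4->3, 15->7, 7->4, 11->5, 16->8, 1->1
Step 2: d_i = R_x(i) - R_y(i); compute d_i^2.
  (5-2)^2=9, (6-6)^2=0, (1-3)^2=4, (7-7)^2=0, (4-4)^2=0, (2-5)^2=9, (8-8)^2=0, (3-1)^2=4
sum(d^2) = 26.
Step 3: rho = 1 - 6*26 / (8*(8^2 - 1)) = 1 - 156/504 = 0.690476.
Step 4: Under H0, t = rho * sqrt((n-2)/(1-rho^2)) = 2.3382 ~ t(6).
Step 5: Two-sided p-value from the t-distribution with 6 df = 0.057990.
Step 6: alpha = 0.05. fail to reject H0.

rho = 0.6905, p = 0.057990, fail to reject H0 at alpha = 0.05.


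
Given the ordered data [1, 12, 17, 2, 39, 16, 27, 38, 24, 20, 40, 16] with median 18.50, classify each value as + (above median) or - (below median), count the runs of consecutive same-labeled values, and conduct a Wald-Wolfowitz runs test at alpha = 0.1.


Step 1: Compute median = 18.50; label A = above, B = below.
Labels in order: BBBBABAAAAAB  (n_A = 6, n_B = 6)
Step 2: Count runs R = 5.
Step 3: Under H0 (random ordering), E[R] = 2*n_A*n_B/(n_A+n_B) + 1 = 2*6*6/12 + 1 = 7.0000.
        Var[R] = 2*n_A*n_B*(2*n_A*n_B - n_A - n_B) / ((n_A+n_B)^2 * (n_A+n_B-1)) = 4320/1584 = 2.7273.
        SD[R] = 1.6514.
Step 4: Continuity-corrected z = (R + 0.5 - E[R]) / SD[R] = (5 + 0.5 - 7.0000) / 1.6514 = -0.9083.
Step 5: Two-sided p-value via normal approximation = 2*(1 - Phi(|z|)) = 0.363722.
Step 6: alpha = 0.1. fail to reject H0.

R = 5, z = -0.9083, p = 0.363722, fail to reject H0.


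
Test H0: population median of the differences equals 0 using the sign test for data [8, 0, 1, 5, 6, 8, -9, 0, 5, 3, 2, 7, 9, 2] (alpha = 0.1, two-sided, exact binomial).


Step 1: Discard zero differences. Original n = 14; n_eff = number of nonzero differences = 12.
Nonzero differences (with sign): +8, +1, +5, +6, +8, -9, +5, +3, +2, +7, +9, +2
Step 2: Count signs: positive = 11, negative = 1.
Step 3: Under H0: P(positive) = 0.5, so the number of positives S ~ Bin(12, 0.5).
Step 4: Two-sided exact p-value = sum of Bin(12,0.5) probabilities at or below the observed probability = 0.006348.
Step 5: alpha = 0.1. reject H0.

n_eff = 12, pos = 11, neg = 1, p = 0.006348, reject H0.


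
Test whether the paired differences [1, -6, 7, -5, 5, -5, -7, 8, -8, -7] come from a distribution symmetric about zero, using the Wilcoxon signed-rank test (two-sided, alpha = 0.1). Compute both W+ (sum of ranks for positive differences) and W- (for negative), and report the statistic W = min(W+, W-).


Step 1: Drop any zero differences (none here) and take |d_i|.
|d| = [1, 6, 7, 5, 5, 5, 7, 8, 8, 7]
Step 2: Midrank |d_i| (ties get averaged ranks).
ranks: |1|->1, |6|->5, |7|->7, |5|->3, |5|->3, |5|->3, |7|->7, |8|->9.5, |8|->9.5, |7|->7
Step 3: Attach original signs; sum ranks with positive sign and with negative sign.
W+ = 1 + 7 + 3 + 9.5 = 20.5
W- = 5 + 3 + 3 + 7 + 9.5 + 7 = 34.5
(Check: W+ + W- = 55 should equal n(n+1)/2 = 55.)
Step 4: Test statistic W = min(W+, W-) = 20.5.
Step 5: Ties in |d|, so use the tie-corrected normal approximation.
        E[W] = n(n+1)/4 = 10*11/4 = 27.5.
        Tie groups: |d|=5 (t=3), |d|=7 (t=3), |d|=8 (t=2); sum(t^3 - t) = 54.
        Var[W] = n(n+1)(2n+1)/24 - sum(t^3-t)/48 = 2310/24 - 54/48 = 95.125.
        z = (W - E[W]) / sqrt(Var[W]) = (20.5 - 27.5) / 9.7532 = -0.7177.
        Two-sided p = 2*Phi(z) = 0.472934.
Step 6: alpha = 0.1. fail to reject H0.

W+ = 20.5, W- = 34.5, W = min = 20.5, p = 0.472934, fail to reject H0.


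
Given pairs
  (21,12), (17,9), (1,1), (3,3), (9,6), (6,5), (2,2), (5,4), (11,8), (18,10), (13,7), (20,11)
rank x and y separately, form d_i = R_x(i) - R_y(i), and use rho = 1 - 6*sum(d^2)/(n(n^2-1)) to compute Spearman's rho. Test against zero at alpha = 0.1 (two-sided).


Step 1: Rank x and y separately (midranks; no ties here).
rank(x): 21->12, 17->9, 1->1, 3->3, 9->6, 6->5, 2->2, 5->4, 11->7, 18->10, 13->8, 20->11
rank(y): 12->12, 9->9, 1->1, 3->3, 6->6, 5->5, 2->2, 4->4, 8->8, 10->10, 7->7, 11->11
Step 2: d_i = R_x(i) - R_y(i); compute d_i^2.
  (12-12)^2=0, (9-9)^2=0, (1-1)^2=0, (3-3)^2=0, (6-6)^2=0, (5-5)^2=0, (2-2)^2=0, (4-4)^2=0, (7-8)^2=1, (10-10)^2=0, (8-7)^2=1, (11-11)^2=0
sum(d^2) = 2.
Step 3: rho = 1 - 6*2 / (12*(12^2 - 1)) = 1 - 12/1716 = 0.993007.
Step 4: Under H0, t = rho * sqrt((n-2)/(1-rho^2)) = 26.5990 ~ t(10).
Step 5: Two-sided p-value from the t-distribution with 10 df = 0.000000.
Step 6: alpha = 0.1. reject H0.

rho = 0.9930, p = 0.000000, reject H0 at alpha = 0.1.


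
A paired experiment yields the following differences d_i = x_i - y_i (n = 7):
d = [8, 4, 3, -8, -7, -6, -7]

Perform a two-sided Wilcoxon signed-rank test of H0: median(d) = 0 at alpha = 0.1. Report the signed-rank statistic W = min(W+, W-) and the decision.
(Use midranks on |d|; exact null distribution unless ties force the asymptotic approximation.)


Step 1: Drop any zero differences (none here) and take |d_i|.
|d| = [8, 4, 3, 8, 7, 6, 7]
Step 2: Midrank |d_i| (ties get averaged ranks).
ranks: |8|->6.5, |4|->2, |3|->1, |8|->6.5, |7|->4.5, |6|->3, |7|->4.5
Step 3: Attach original signs; sum ranks with positive sign and with negative sign.
W+ = 6.5 + 2 + 1 = 9.5
W- = 6.5 + 4.5 + 3 + 4.5 = 18.5
(Check: W+ + W- = 28 should equal n(n+1)/2 = 28.)
Step 4: Test statistic W = min(W+, W-) = 9.5.
Step 5: Ties in |d|, so use the tie-corrected normal approximation.
        E[W] = n(n+1)/4 = 7*8/4 = 14.
        Tie groups: |d|=7 (t=2), |d|=8 (t=2); sum(t^3 - t) = 12.
        Var[W] = n(n+1)(2n+1)/24 - sum(t^3-t)/48 = 840/24 - 12/48 = 34.75.
        z = (W - E[W]) / sqrt(Var[W]) = (9.5 - 14) / 5.8949 = -0.7634.
        Two-sided p = 2*Phi(z) = 0.445243.
Step 6: alpha = 0.1. fail to reject H0.

W+ = 9.5, W- = 18.5, W = min = 9.5, p = 0.445243, fail to reject H0.


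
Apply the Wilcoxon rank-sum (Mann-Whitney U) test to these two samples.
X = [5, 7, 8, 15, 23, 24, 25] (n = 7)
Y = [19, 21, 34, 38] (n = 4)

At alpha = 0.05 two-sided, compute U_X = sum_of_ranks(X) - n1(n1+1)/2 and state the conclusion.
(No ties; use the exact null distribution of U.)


Step 1: Combine and sort all 11 observations; assign midranks.
sorted (value, group): (5,X), (7,X), (8,X), (15,X), (19,Y), (21,Y), (23,X), (24,X), (25,X), (34,Y), (38,Y)
ranks: 5->1, 7->2, 8->3, 15->4, 19->5, 21->6, 23->7, 24->8, 25->9, 34->10, 38->11
Step 2: Rank sum for X: R1 = 1 + 2 + 3 + 4 + 7 + 8 + 9 = 34.
Step 3: U_X = R1 - n1(n1+1)/2 = 34 - 7*8/2 = 34 - 28 = 6.
       U_Y = n1*n2 - U_X = 28 - 6 = 22.
Step 4: No ties, so the exact null distribution of U (based on enumerating the C(11,7) = 330 equally likely rank assignments) gives the two-sided p-value.
Step 5: p-value = 0.163636; compare to alpha = 0.05. fail to reject H0.

U_X = 6, p = 0.163636, fail to reject H0 at alpha = 0.05.


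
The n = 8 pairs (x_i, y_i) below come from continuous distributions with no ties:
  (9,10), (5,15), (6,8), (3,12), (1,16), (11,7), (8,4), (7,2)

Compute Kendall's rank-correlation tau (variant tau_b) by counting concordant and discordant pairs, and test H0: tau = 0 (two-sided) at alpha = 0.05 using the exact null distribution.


Step 1: Enumerate the 28 unordered pairs (i,j) with i<j and classify each by sign(x_j-x_i) * sign(y_j-y_i).
  (1,2):dx=-4,dy=+5->D; (1,3):dx=-3,dy=-2->C; (1,4):dx=-6,dy=+2->D; (1,5):dx=-8,dy=+6->D
  (1,6):dx=+2,dy=-3->D; (1,7):dx=-1,dy=-6->C; (1,8):dx=-2,dy=-8->C; (2,3):dx=+1,dy=-7->D
  (2,4):dx=-2,dy=-3->C; (2,5):dx=-4,dy=+1->D; (2,6):dx=+6,dy=-8->D; (2,7):dx=+3,dy=-11->D
  (2,8):dx=+2,dy=-13->D; (3,4):dx=-3,dy=+4->D; (3,5):dx=-5,dy=+8->D; (3,6):dx=+5,dy=-1->D
  (3,7):dx=+2,dy=-4->D; (3,8):dx=+1,dy=-6->D; (4,5):dx=-2,dy=+4->D; (4,6):dx=+8,dy=-5->D
  (4,7):dx=+5,dy=-8->D; (4,8):dx=+4,dy=-10->D; (5,6):dx=+10,dy=-9->D; (5,7):dx=+7,dy=-12->D
  (5,8):dx=+6,dy=-14->D; (6,7):dx=-3,dy=-3->C; (6,8):dx=-4,dy=-5->C; (7,8):dx=-1,dy=-2->C
Step 2: C = 7, D = 21, total pairs = 28.
Step 3: tau = (C - D)/(n(n-1)/2) = (7 - 21)/28 = -0.500000.
Step 4: Exact two-sided p-value (enumerate n! = 40320 permutations of y under H0): p = 0.108681.
Step 5: alpha = 0.05. fail to reject H0.

tau_b = -0.5000 (C=7, D=21), p = 0.108681, fail to reject H0.


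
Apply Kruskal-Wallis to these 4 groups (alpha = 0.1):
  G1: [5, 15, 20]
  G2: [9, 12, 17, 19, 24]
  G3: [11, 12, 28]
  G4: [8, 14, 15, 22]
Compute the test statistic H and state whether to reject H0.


Step 1: Combine all N = 15 observations and assign midranks.
sorted (value, group, rank): (5,G1,1), (8,G4,2), (9,G2,3), (11,G3,4), (12,G2,5.5), (12,G3,5.5), (14,G4,7), (15,G1,8.5), (15,G4,8.5), (17,G2,10), (19,G2,11), (20,G1,12), (22,G4,13), (24,G2,14), (28,G3,15)
Step 2: Sum ranks within each group.
R_1 = 21.5 (n_1 = 3)
R_2 = 43.5 (n_2 = 5)
R_3 = 24.5 (n_3 = 3)
R_4 = 30.5 (n_4 = 4)
Step 3: H = 12/(N(N+1)) * sum(R_i^2/n_i) - 3(N+1)
     = 12/(15*16) * (21.5^2/3 + 43.5^2/5 + 24.5^2/3 + 30.5^2/4) - 3*16
     = 0.050000 * 965.179 - 48
     = 0.258958.
Step 4: Ties present; correction factor C = 1 - 12/(15^3 - 15) = 0.996429. Corrected H = 0.258958 / 0.996429 = 0.259886.
Step 5: Under H0, H ~ chi^2(3); p-value = 0.967387.
Step 6: alpha = 0.1. fail to reject H0.

H = 0.2599, df = 3, p = 0.967387, fail to reject H0.
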